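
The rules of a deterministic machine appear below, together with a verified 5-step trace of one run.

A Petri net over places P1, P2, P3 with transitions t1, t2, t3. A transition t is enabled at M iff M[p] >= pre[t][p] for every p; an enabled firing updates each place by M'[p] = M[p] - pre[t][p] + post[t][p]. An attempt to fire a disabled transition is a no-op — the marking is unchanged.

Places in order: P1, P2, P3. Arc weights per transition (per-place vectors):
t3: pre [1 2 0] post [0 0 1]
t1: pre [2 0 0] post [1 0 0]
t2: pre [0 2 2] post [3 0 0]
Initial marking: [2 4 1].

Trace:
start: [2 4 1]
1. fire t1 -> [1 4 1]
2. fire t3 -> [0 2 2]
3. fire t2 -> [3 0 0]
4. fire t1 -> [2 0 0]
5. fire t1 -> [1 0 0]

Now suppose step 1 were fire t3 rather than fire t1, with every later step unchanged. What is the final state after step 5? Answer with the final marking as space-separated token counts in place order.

(re-executing from step 1 with the substitution; state before step 1: [2 4 1])
1. fire t3 -> [1 2 2]
2. fire t3 -> [0 0 3]
3. fire t2 -> [0 0 3]
4. fire t1 -> [0 0 3]
5. fire t1 -> [0 0 3]

0 0 3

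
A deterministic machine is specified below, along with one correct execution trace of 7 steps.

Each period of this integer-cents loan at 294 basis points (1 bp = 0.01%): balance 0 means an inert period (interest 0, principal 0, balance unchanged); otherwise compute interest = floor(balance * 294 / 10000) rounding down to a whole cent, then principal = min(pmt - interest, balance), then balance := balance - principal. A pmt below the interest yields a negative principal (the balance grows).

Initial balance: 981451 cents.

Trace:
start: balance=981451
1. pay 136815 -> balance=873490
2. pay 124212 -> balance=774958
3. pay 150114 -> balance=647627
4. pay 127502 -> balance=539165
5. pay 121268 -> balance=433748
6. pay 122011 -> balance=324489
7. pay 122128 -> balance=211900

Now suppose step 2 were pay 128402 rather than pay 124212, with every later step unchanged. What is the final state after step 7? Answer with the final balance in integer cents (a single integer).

207056

(re-executing from step 2 with the substitution; state before step 2: balance=873490)
2. pay 128402 -> balance=770768
3. pay 150114 -> balance=643314
4. pay 127502 -> balance=534725
5. pay 121268 -> balance=429177
6. pay 122011 -> balance=319783
7. pay 122128 -> balance=207056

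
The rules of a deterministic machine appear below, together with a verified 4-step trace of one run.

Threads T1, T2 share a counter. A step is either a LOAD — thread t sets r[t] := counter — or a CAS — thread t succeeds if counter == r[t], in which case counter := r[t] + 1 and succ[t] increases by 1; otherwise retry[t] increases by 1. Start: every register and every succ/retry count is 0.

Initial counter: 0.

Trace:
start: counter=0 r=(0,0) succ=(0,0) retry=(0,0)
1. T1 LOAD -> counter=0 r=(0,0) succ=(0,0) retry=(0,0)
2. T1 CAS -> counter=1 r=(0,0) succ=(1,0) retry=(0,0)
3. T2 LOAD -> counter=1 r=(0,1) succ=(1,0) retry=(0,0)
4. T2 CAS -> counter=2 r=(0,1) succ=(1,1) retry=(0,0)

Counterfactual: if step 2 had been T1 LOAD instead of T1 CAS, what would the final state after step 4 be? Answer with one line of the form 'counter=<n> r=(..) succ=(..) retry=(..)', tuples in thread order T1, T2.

(re-executing from step 2 with the substitution; state before step 2: counter=0 r=(0,0) succ=(0,0) retry=(0,0))
2. T1 LOAD -> counter=0 r=(0,0) succ=(0,0) retry=(0,0)
3. T2 LOAD -> counter=0 r=(0,0) succ=(0,0) retry=(0,0)
4. T2 CAS -> counter=1 r=(0,0) succ=(0,1) retry=(0,0)

counter=1 r=(0,0) succ=(0,1) retry=(0,0)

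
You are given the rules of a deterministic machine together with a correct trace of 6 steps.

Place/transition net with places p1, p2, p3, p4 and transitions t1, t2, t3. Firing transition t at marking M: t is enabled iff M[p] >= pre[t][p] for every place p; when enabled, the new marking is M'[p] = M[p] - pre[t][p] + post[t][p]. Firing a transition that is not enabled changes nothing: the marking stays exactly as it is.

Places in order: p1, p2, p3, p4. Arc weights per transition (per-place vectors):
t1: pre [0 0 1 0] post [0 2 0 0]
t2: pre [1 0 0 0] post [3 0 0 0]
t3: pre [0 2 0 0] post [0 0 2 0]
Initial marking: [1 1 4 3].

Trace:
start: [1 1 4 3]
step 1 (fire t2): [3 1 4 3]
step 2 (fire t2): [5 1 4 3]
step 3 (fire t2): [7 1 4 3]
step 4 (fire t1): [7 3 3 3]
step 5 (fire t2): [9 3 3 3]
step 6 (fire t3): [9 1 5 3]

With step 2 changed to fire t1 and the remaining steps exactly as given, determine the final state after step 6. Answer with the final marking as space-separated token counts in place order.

(re-executing from step 2 with the substitution; state before step 2: [3 1 4 3])
step 2 (fire t1): [3 3 3 3]
step 3 (fire t2): [5 3 3 3]
step 4 (fire t1): [5 5 2 3]
step 5 (fire t2): [7 5 2 3]
step 6 (fire t3): [7 3 4 3]

7 3 4 3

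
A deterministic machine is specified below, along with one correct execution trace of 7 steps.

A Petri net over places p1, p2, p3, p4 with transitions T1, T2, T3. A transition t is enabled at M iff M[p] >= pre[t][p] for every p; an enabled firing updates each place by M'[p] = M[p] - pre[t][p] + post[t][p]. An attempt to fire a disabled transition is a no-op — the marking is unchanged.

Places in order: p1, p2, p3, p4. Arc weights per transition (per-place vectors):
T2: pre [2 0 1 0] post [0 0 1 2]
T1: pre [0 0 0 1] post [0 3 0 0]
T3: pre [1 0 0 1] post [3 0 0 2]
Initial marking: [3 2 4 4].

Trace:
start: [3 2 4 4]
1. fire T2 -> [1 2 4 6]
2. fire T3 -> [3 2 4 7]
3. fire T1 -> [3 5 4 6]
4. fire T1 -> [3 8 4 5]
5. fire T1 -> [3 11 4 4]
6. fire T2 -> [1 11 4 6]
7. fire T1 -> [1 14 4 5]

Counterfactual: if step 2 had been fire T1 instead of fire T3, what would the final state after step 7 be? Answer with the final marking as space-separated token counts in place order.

1 17 4 1

(re-executing from step 2 with the substitution; state before step 2: [1 2 4 6])
2. fire T1 -> [1 5 4 5]
3. fire T1 -> [1 8 4 4]
4. fire T1 -> [1 11 4 3]
5. fire T1 -> [1 14 4 2]
6. fire T2 -> [1 14 4 2]
7. fire T1 -> [1 17 4 1]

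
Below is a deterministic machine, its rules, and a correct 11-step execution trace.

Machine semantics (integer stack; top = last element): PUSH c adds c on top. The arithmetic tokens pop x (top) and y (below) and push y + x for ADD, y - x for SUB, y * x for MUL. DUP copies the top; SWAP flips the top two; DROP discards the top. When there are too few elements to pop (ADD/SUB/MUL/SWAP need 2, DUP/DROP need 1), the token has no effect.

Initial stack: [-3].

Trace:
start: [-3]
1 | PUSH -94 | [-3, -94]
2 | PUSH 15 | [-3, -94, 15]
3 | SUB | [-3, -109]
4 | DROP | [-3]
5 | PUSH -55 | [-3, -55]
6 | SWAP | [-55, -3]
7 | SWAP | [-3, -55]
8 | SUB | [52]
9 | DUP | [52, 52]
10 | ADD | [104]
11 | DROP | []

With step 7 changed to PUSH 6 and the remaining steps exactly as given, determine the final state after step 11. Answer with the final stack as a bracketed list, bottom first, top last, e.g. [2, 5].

[-55]

(re-executing from step 7 with the substitution; state before step 7: [-55, -3])
7 | PUSH 6 | [-55, -3, 6]
8 | SUB | [-55, -9]
9 | DUP | [-55, -9, -9]
10 | ADD | [-55, -18]
11 | DROP | [-55]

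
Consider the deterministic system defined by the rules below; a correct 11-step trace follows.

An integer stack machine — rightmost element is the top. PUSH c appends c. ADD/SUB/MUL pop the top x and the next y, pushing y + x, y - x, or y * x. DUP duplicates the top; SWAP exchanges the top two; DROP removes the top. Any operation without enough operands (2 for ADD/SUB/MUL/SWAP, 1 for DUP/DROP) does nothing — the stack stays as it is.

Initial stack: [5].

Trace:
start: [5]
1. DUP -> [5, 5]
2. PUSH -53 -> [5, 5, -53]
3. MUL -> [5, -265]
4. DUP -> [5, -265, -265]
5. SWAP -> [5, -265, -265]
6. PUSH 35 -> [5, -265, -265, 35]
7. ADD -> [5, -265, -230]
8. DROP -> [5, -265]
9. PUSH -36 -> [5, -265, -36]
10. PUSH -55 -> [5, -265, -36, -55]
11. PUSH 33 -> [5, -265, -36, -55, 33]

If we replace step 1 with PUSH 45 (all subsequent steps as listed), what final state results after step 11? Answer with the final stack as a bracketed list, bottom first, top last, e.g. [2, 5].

[5, -2385, -36, -55, 33]

(re-executing from step 1 with the substitution; state before step 1: [5])
1. PUSH 45 -> [5, 45]
2. PUSH -53 -> [5, 45, -53]
3. MUL -> [5, -2385]
4. DUP -> [5, -2385, -2385]
5. SWAP -> [5, -2385, -2385]
6. PUSH 35 -> [5, -2385, -2385, 35]
7. ADD -> [5, -2385, -2350]
8. DROP -> [5, -2385]
9. PUSH -36 -> [5, -2385, -36]
10. PUSH -55 -> [5, -2385, -36, -55]
11. PUSH 33 -> [5, -2385, -36, -55, 33]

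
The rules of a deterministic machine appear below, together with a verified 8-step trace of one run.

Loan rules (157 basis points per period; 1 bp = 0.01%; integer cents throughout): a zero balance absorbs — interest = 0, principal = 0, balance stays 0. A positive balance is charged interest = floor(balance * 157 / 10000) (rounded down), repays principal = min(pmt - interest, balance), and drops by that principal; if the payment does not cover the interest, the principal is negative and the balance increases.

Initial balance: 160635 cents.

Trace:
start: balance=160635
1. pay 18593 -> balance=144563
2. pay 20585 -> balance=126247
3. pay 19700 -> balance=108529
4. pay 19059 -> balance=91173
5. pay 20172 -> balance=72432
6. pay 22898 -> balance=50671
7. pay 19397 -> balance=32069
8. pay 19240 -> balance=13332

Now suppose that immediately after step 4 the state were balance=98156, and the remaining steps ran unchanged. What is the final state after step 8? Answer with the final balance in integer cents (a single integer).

20764

state after step 4 := balance=98156
5. pay 20172 -> balance=79525
6. pay 22898 -> balance=57875
7. pay 19397 -> balance=39386
8. pay 19240 -> balance=20764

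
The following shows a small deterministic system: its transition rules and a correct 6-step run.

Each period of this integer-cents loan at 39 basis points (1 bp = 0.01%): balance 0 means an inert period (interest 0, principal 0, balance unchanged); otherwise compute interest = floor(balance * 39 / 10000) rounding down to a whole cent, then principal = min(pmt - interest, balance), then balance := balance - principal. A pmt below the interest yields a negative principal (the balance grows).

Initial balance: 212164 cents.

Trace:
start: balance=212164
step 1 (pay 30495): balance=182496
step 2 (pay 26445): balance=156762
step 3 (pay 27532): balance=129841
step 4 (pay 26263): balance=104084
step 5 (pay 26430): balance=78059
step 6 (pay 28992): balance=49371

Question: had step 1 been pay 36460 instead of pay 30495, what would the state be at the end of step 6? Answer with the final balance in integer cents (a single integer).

(re-executing from step 1 with the substitution; state before step 1: balance=212164)
step 1 (pay 36460): balance=176531
step 2 (pay 26445): balance=150774
step 3 (pay 27532): balance=123830
step 4 (pay 26263): balance=98049
step 5 (pay 26430): balance=72001
step 6 (pay 28992): balance=43289

43289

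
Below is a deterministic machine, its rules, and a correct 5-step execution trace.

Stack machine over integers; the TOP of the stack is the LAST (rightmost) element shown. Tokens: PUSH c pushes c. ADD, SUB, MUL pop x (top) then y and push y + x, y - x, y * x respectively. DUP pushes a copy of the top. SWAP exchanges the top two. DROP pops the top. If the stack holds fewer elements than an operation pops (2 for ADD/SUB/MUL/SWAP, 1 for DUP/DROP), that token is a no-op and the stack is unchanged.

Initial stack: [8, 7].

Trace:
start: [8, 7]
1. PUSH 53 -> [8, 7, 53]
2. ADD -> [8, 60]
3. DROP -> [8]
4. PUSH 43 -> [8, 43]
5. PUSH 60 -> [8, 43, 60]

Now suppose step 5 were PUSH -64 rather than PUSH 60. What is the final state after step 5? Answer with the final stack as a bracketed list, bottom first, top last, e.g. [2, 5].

(re-executing from step 5 with the substitution; state before step 5: [8, 43])
5. PUSH -64 -> [8, 43, -64]

[8, 43, -64]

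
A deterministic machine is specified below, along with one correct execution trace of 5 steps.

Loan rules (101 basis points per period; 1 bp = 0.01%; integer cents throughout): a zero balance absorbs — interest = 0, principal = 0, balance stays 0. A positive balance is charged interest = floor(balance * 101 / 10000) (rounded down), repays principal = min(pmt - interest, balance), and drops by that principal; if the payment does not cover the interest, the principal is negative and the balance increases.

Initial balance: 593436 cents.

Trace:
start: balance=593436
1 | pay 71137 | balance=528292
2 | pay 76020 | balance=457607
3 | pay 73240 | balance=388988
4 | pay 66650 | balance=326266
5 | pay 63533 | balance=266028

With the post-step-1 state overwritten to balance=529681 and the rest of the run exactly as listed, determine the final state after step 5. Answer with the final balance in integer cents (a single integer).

state after step 1 := balance=529681
2 | pay 76020 | balance=459010
3 | pay 73240 | balance=390406
4 | pay 66650 | balance=327699
5 | pay 63533 | balance=267475

267475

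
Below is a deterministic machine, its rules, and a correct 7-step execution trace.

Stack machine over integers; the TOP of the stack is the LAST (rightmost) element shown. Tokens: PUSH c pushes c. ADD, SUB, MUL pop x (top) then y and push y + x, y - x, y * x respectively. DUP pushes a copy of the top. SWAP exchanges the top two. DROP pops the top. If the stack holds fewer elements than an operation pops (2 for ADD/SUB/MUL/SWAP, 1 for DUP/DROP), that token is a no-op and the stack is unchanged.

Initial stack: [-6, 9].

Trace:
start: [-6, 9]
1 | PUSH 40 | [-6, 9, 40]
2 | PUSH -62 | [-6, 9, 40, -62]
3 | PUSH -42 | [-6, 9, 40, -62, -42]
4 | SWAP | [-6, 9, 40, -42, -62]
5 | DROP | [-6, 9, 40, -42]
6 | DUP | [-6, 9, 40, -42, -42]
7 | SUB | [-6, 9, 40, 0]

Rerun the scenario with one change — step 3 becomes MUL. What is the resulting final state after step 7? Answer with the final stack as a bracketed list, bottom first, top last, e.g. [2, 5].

(re-executing from step 3 with the substitution; state before step 3: [-6, 9, 40, -62])
3 | MUL | [-6, 9, -2480]
4 | SWAP | [-6, -2480, 9]
5 | DROP | [-6, -2480]
6 | DUP | [-6, -2480, -2480]
7 | SUB | [-6, 0]

[-6, 0]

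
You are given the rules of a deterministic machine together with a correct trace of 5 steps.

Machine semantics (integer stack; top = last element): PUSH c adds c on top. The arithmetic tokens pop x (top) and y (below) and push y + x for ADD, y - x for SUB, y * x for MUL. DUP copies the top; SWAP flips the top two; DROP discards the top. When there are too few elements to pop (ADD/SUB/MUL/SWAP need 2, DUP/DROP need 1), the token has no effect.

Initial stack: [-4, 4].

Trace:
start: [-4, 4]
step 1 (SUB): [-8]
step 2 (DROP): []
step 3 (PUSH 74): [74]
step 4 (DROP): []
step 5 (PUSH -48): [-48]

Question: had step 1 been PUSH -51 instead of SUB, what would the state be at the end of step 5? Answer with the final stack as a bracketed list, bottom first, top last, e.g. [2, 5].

(re-executing from step 1 with the substitution; state before step 1: [-4, 4])
step 1 (PUSH -51): [-4, 4, -51]
step 2 (DROP): [-4, 4]
step 3 (PUSH 74): [-4, 4, 74]
step 4 (DROP): [-4, 4]
step 5 (PUSH -48): [-4, 4, -48]

[-4, 4, -48]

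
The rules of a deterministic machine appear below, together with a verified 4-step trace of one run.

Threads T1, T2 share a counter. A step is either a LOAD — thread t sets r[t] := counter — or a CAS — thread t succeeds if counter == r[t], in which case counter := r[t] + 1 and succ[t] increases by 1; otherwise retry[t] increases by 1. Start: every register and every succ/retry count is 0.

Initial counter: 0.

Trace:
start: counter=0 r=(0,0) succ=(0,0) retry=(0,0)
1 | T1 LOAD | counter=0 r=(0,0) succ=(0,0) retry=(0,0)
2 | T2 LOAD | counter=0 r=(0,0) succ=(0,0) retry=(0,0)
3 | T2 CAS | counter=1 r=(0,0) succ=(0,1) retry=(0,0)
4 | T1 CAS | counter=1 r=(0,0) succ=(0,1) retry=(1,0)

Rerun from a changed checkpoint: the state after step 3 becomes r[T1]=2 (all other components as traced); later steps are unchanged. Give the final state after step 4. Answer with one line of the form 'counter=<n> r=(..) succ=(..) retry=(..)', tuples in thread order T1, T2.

state after step 3 := counter=1 r=(2,0) succ=(0,1) retry=(0,0)
4 | T1 CAS | counter=1 r=(2,0) succ=(0,1) retry=(1,0)

counter=1 r=(2,0) succ=(0,1) retry=(1,0)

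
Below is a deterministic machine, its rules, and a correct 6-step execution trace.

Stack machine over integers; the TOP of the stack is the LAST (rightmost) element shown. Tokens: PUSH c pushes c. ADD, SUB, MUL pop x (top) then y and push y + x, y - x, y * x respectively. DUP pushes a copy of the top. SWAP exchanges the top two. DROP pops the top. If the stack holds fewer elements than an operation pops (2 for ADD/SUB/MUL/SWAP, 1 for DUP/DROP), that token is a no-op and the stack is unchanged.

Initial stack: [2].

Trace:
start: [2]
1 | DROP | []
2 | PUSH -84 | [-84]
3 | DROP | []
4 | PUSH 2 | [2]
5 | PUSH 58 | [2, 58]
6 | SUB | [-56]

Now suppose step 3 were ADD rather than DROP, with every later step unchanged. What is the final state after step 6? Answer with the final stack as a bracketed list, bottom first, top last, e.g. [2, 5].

(re-executing from step 3 with the substitution; state before step 3: [-84])
3 | ADD | [-84]
4 | PUSH 2 | [-84, 2]
5 | PUSH 58 | [-84, 2, 58]
6 | SUB | [-84, -56]

[-84, -56]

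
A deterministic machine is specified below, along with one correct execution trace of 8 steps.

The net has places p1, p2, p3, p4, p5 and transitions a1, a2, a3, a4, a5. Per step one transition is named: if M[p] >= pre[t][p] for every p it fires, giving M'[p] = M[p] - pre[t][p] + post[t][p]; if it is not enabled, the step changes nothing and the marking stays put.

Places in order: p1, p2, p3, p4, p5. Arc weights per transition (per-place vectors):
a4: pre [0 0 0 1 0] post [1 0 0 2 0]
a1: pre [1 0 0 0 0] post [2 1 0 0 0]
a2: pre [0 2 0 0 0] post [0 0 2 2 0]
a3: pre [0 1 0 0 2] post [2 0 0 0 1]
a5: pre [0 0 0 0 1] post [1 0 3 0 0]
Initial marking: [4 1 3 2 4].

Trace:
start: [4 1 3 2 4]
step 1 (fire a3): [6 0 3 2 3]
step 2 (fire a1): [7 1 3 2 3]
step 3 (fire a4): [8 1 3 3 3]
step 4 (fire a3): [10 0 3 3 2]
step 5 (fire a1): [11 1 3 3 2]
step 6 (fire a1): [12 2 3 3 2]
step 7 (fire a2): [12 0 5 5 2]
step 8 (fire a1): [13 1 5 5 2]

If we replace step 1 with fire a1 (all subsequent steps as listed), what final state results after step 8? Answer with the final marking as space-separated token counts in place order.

(re-executing from step 1 with the substitution; state before step 1: [4 1 3 2 4])
step 1 (fire a1): [5 2 3 2 4]
step 2 (fire a1): [6 3 3 2 4]
step 3 (fire a4): [7 3 3 3 4]
step 4 (fire a3): [9 2 3 3 3]
step 5 (fire a1): [10 3 3 3 3]
step 6 (fire a1): [11 4 3 3 3]
step 7 (fire a2): [11 2 5 5 3]
step 8 (fire a1): [12 3 5 5 3]

12 3 5 5 3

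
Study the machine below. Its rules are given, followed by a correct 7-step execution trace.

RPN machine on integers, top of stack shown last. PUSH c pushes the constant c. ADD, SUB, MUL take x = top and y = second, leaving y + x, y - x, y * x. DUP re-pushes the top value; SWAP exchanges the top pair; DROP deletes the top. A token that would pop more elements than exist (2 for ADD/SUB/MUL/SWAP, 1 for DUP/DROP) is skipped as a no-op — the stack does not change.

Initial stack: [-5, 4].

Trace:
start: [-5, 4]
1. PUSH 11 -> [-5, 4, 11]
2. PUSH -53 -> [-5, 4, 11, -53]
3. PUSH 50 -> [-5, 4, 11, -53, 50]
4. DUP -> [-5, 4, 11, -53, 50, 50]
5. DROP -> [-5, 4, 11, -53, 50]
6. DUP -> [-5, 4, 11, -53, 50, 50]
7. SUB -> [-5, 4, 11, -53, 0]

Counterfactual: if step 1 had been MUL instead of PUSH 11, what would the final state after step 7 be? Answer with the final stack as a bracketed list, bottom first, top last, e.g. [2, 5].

[-20, -53, 0]

(re-executing from step 1 with the substitution; state before step 1: [-5, 4])
1. MUL -> [-20]
2. PUSH -53 -> [-20, -53]
3. PUSH 50 -> [-20, -53, 50]
4. DUP -> [-20, -53, 50, 50]
5. DROP -> [-20, -53, 50]
6. DUP -> [-20, -53, 50, 50]
7. SUB -> [-20, -53, 0]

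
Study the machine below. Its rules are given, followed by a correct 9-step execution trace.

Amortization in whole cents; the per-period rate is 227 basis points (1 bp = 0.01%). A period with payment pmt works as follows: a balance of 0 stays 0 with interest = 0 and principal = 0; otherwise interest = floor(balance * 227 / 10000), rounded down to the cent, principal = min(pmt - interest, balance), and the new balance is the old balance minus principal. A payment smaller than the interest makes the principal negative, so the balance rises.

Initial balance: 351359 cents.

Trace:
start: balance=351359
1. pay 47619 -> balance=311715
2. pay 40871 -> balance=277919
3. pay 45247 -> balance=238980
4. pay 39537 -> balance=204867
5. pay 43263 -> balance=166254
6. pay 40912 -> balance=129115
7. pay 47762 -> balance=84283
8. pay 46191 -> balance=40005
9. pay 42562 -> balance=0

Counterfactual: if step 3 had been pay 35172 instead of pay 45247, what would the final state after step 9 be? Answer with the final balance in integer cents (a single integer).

(re-executing from step 3 with the substitution; state before step 3: balance=277919)
3. pay 35172 -> balance=249055
4. pay 39537 -> balance=215171
5. pay 43263 -> balance=176792
6. pay 40912 -> balance=139893
7. pay 47762 -> balance=95306
8. pay 46191 -> balance=51278
9. pay 42562 -> balance=9880

9880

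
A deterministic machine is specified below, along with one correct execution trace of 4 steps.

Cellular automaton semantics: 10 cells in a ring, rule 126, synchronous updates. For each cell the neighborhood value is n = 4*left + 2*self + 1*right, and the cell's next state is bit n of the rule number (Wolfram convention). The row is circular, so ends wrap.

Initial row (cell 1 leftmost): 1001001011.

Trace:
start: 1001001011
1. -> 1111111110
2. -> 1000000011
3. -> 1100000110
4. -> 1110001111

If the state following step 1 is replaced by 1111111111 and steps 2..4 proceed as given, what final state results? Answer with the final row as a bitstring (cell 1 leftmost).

0000000000

state after step 1 := 1111111111
2. -> 0000000000
3. -> 0000000000
4. -> 0000000000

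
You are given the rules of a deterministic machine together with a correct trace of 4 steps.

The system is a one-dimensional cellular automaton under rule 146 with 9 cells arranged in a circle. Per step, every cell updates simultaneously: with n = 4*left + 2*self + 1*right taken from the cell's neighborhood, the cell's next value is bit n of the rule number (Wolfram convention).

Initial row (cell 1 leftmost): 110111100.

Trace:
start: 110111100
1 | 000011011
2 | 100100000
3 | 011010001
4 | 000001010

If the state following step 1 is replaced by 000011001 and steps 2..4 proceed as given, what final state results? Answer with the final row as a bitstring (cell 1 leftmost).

state after step 1 := 000011001
2 | 100100110
3 | 011011000
4 | 100000100

100000100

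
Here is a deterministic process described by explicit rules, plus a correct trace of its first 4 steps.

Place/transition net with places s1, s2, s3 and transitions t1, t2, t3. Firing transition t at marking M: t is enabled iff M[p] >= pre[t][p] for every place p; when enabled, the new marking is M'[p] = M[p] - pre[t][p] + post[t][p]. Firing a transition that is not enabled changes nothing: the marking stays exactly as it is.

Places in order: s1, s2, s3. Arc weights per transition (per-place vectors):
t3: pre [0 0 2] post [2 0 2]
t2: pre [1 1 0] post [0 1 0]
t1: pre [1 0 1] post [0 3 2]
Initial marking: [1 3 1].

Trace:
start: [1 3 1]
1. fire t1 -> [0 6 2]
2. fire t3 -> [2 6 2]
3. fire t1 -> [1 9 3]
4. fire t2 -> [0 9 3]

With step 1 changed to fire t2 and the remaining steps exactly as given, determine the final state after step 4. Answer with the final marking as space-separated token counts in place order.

(re-executing from step 1 with the substitution; state before step 1: [1 3 1])
1. fire t2 -> [0 3 1]
2. fire t3 -> [0 3 1]
3. fire t1 -> [0 3 1]
4. fire t2 -> [0 3 1]

0 3 1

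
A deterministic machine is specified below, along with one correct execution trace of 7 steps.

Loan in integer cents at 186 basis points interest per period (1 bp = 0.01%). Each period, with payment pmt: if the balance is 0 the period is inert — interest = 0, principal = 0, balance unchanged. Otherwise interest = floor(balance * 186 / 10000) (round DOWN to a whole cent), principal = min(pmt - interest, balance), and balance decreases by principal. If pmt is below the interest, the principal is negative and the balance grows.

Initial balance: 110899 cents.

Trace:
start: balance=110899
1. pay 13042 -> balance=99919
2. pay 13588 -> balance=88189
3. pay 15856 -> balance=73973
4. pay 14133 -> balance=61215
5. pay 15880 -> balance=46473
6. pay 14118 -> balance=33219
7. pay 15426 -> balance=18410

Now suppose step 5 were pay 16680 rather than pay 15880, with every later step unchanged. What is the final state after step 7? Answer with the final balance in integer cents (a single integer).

(re-executing from step 5 with the substitution; state before step 5: balance=61215)
5. pay 16680 -> balance=45673
6. pay 14118 -> balance=32404
7. pay 15426 -> balance=17580

17580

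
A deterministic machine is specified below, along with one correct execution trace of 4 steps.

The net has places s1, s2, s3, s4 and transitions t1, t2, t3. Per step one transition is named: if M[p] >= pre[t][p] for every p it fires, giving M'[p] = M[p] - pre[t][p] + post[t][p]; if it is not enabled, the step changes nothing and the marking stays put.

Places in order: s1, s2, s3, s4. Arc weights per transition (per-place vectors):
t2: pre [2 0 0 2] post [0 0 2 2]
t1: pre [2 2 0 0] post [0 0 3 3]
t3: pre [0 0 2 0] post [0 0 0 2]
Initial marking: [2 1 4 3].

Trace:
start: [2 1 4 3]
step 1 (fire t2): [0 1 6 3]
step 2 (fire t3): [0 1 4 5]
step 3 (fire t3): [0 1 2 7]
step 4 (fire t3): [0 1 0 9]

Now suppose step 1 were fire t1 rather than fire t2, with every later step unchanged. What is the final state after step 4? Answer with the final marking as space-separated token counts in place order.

2 1 0 7

(re-executing from step 1 with the substitution; state before step 1: [2 1 4 3])
step 1 (fire t1): [2 1 4 3]
step 2 (fire t3): [2 1 2 5]
step 3 (fire t3): [2 1 0 7]
step 4 (fire t3): [2 1 0 7]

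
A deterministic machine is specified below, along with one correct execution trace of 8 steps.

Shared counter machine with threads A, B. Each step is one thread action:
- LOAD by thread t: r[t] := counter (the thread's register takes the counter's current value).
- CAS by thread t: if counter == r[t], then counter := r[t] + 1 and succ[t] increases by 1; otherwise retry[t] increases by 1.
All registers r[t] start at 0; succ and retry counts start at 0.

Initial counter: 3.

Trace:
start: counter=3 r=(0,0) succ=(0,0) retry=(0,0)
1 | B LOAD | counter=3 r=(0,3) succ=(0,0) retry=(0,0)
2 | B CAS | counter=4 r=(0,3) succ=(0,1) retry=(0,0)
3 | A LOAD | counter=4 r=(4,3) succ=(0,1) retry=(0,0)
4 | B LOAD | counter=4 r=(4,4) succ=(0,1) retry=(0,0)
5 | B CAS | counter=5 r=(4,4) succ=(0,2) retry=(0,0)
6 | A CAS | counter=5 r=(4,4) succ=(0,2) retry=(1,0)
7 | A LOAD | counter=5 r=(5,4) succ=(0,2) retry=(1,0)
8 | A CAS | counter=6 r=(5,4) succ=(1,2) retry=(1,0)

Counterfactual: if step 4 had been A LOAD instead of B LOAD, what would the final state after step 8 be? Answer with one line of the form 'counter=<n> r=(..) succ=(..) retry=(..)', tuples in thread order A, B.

counter=6 r=(5,3) succ=(2,1) retry=(0,1)

(re-executing from step 4 with the substitution; state before step 4: counter=4 r=(4,3) succ=(0,1) retry=(0,0))
4 | A LOAD | counter=4 r=(4,3) succ=(0,1) retry=(0,0)
5 | B CAS | counter=4 r=(4,3) succ=(0,1) retry=(0,1)
6 | A CAS | counter=5 r=(4,3) succ=(1,1) retry=(0,1)
7 | A LOAD | counter=5 r=(5,3) succ=(1,1) retry=(0,1)
8 | A CAS | counter=6 r=(5,3) succ=(2,1) retry=(0,1)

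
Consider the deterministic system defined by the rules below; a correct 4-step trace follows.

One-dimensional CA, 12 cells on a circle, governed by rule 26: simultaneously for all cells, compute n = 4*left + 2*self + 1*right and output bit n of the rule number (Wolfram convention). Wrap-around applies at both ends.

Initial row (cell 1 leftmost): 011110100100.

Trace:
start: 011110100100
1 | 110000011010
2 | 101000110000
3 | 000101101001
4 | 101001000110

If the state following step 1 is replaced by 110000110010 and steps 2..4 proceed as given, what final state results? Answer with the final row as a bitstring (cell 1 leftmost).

state after step 1 := 110000110010
2 | 101001101100
3 | 000111001011
4 | 101100110010

101100110010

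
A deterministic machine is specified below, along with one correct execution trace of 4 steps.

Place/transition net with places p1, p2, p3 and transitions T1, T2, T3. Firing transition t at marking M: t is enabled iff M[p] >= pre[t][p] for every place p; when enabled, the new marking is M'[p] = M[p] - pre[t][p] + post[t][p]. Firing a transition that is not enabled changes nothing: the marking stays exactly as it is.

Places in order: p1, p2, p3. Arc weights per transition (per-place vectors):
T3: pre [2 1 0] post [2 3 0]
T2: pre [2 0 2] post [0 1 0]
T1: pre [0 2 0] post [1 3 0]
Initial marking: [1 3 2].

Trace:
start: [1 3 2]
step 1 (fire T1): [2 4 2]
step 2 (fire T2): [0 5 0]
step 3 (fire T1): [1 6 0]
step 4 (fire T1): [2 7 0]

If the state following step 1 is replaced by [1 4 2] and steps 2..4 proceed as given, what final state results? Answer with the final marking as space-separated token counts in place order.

3 6 2

state after step 1 := [1 4 2]
step 2 (fire T2): [1 4 2]
step 3 (fire T1): [2 5 2]
step 4 (fire T1): [3 6 2]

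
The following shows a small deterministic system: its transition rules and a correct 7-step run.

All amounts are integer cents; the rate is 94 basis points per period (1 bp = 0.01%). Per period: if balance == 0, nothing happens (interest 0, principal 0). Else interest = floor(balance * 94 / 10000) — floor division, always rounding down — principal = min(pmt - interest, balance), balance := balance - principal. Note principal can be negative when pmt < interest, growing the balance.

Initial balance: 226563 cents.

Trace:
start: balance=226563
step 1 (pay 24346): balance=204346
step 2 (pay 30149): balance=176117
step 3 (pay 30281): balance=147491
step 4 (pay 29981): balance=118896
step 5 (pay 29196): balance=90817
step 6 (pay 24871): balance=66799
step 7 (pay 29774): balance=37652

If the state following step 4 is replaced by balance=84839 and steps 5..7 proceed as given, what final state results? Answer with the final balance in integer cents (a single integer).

state after step 4 := balance=84839
step 5 (pay 29196): balance=56440
step 6 (pay 24871): balance=32099
step 7 (pay 29774): balance=2626

2626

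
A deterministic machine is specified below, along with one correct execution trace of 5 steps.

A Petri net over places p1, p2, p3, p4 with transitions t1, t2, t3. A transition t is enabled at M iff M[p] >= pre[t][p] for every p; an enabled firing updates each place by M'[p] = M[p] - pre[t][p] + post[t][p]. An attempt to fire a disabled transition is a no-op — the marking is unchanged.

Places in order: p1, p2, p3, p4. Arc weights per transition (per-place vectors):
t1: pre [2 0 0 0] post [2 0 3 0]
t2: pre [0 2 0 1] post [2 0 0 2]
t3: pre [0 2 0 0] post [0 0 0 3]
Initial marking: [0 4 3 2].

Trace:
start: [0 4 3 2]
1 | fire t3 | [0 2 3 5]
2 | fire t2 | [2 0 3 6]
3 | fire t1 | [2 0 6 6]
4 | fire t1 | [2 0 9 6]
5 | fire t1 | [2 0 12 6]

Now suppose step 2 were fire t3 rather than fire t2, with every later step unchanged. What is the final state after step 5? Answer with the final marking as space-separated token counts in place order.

(re-executing from step 2 with the substitution; state before step 2: [0 2 3 5])
2 | fire t3 | [0 0 3 8]
3 | fire t1 | [0 0 3 8]
4 | fire t1 | [0 0 3 8]
5 | fire t1 | [0 0 3 8]

0 0 3 8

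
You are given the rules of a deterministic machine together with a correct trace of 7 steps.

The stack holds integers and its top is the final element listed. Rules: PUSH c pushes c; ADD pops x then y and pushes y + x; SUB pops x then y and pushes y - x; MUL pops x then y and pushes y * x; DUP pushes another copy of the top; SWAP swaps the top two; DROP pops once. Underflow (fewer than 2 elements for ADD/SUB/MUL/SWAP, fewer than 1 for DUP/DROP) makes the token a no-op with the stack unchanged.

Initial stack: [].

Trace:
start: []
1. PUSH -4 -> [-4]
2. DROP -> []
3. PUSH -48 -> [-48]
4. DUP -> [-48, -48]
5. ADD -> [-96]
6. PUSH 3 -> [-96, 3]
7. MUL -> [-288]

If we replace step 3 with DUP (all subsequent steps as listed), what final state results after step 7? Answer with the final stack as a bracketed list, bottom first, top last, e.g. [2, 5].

(re-executing from step 3 with the substitution; state before step 3: [])
3. DUP -> []
4. DUP -> []
5. ADD -> []
6. PUSH 3 -> [3]
7. MUL -> [3]

[3]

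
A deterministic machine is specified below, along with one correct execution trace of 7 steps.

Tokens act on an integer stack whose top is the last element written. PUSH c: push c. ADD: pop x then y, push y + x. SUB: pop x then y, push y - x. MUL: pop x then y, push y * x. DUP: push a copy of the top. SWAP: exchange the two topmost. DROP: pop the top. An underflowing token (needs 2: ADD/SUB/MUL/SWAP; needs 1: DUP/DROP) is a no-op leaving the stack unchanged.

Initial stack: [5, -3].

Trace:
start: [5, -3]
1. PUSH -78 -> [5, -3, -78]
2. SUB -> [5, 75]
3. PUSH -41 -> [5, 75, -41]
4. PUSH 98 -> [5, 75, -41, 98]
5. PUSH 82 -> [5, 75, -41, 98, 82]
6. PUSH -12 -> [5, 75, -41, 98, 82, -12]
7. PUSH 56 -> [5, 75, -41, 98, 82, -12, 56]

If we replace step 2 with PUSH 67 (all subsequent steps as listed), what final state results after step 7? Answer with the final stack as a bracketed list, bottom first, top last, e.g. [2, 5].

(re-executing from step 2 with the substitution; state before step 2: [5, -3, -78])
2. PUSH 67 -> [5, -3, -78, 67]
3. PUSH -41 -> [5, -3, -78, 67, -41]
4. PUSH 98 -> [5, -3, -78, 67, -41, 98]
5. PUSH 82 -> [5, -3, -78, 67, -41, 98, 82]
6. PUSH -12 -> [5, -3, -78, 67, -41, 98, 82, -12]
7. PUSH 56 -> [5, -3, -78, 67, -41, 98, 82, -12, 56]

[5, -3, -78, 67, -41, 98, 82, -12, 56]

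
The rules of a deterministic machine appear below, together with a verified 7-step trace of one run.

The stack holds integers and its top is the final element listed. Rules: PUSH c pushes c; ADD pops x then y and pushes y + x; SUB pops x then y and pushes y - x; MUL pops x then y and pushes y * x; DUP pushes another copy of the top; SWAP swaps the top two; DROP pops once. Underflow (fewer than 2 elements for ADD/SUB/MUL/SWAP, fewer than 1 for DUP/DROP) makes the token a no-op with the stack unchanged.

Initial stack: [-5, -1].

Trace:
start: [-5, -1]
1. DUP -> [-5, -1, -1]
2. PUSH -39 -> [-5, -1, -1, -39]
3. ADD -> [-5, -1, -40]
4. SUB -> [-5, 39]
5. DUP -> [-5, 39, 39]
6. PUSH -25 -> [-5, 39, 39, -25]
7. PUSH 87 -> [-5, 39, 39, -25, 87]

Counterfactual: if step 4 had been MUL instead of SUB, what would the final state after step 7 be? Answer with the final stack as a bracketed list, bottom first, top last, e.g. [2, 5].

[-5, 40, 40, -25, 87]

(re-executing from step 4 with the substitution; state before step 4: [-5, -1, -40])
4. MUL -> [-5, 40]
5. DUP -> [-5, 40, 40]
6. PUSH -25 -> [-5, 40, 40, -25]
7. PUSH 87 -> [-5, 40, 40, -25, 87]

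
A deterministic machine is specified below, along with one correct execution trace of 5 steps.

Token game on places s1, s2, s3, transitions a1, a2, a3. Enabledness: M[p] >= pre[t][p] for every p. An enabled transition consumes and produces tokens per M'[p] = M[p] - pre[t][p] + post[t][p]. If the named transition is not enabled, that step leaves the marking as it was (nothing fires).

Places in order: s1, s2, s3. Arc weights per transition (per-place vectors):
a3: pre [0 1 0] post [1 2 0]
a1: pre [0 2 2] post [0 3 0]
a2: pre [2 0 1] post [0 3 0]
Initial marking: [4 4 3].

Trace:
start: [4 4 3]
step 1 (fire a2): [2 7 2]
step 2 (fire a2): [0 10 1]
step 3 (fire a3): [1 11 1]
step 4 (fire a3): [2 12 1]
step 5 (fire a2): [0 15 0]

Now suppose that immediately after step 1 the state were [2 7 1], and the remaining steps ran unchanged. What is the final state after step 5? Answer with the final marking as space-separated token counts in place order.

2 12 0

state after step 1 := [2 7 1]
step 2 (fire a2): [0 10 0]
step 3 (fire a3): [1 11 0]
step 4 (fire a3): [2 12 0]
step 5 (fire a2): [2 12 0]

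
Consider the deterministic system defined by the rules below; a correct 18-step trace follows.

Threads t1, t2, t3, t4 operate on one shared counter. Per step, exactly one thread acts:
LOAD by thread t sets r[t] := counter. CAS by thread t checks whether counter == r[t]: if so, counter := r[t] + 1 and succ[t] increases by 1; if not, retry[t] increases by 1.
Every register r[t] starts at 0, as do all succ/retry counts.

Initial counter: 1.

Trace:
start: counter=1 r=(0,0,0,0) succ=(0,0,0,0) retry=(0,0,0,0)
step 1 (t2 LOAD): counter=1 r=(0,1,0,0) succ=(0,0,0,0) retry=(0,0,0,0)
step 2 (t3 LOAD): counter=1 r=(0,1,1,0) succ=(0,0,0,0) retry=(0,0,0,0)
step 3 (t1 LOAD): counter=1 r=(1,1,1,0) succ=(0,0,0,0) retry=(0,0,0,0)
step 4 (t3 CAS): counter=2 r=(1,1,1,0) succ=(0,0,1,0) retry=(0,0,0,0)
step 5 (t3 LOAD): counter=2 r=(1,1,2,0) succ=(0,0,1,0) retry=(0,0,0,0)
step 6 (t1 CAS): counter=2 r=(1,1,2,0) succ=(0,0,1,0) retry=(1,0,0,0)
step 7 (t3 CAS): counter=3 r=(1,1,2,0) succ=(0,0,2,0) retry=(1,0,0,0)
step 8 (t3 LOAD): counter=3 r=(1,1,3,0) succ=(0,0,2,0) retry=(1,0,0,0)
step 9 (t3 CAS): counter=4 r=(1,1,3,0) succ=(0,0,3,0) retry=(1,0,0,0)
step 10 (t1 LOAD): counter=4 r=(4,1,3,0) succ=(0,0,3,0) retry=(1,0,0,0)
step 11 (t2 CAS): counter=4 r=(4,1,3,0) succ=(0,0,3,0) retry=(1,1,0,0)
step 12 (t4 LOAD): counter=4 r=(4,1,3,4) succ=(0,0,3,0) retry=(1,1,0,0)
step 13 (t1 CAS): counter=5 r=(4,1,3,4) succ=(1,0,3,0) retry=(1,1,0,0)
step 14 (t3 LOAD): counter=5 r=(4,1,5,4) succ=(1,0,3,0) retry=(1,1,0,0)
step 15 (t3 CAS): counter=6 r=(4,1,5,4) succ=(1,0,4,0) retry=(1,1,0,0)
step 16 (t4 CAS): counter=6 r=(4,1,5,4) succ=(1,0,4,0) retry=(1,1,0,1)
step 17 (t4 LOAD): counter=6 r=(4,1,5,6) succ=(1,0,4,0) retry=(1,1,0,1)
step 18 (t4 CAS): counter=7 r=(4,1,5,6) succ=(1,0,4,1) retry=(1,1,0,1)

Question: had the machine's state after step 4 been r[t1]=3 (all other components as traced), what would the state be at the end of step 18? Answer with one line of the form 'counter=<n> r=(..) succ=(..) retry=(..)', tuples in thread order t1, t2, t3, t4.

state after step 4 := counter=2 r=(3,1,1,0) succ=(0,0,1,0) retry=(0,0,0,0)
step 5 (t3 LOAD): counter=2 r=(3,1,2,0) succ=(0,0,1,0) retry=(0,0,0,0)
step 6 (t1 CAS): counter=2 r=(3,1,2,0) succ=(0,0,1,0) retry=(1,0,0,0)
step 7 (t3 CAS): counter=3 r=(3,1,2,0) succ=(0,0,2,0) retry=(1,0,0,0)
step 8 (t3 LOAD): counter=3 r=(3,1,3,0) succ=(0,0,2,0) retry=(1,0,0,0)
step 9 (t3 CAS): counter=4 r=(3,1,3,0) succ=(0,0,3,0) retry=(1,0,0,0)
step 10 (t1 LOAD): counter=4 r=(4,1,3,0) succ=(0,0,3,0) retry=(1,0,0,0)
step 11 (t2 CAS): counter=4 r=(4,1,3,0) succ=(0,0,3,0) retry=(1,1,0,0)
step 12 (t4 LOAD): counter=4 r=(4,1,3,4) succ=(0,0,3,0) retry=(1,1,0,0)
step 13 (t1 CAS): counter=5 r=(4,1,3,4) succ=(1,0,3,0) retry=(1,1,0,0)
step 14 (t3 LOAD): counter=5 r=(4,1,5,4) succ=(1,0,3,0) retry=(1,1,0,0)
step 15 (t3 CAS): counter=6 r=(4,1,5,4) succ=(1,0,4,0) retry=(1,1,0,0)
step 16 (t4 CAS): counter=6 r=(4,1,5,4) succ=(1,0,4,0) retry=(1,1,0,1)
step 17 (t4 LOAD): counter=6 r=(4,1,5,6) succ=(1,0,4,0) retry=(1,1,0,1)
step 18 (t4 CAS): counter=7 r=(4,1,5,6) succ=(1,0,4,1) retry=(1,1,0,1)

counter=7 r=(4,1,5,6) succ=(1,0,4,1) retry=(1,1,0,1)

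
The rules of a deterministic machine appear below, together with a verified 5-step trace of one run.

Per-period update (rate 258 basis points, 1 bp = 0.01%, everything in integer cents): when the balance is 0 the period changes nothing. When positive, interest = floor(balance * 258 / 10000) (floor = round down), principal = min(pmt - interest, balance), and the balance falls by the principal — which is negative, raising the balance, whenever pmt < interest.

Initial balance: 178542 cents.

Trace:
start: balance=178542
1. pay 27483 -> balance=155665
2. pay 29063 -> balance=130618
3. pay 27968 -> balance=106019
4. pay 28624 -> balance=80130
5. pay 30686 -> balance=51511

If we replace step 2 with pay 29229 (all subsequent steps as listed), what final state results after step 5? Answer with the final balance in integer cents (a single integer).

(re-executing from step 2 with the substitution; state before step 2: balance=155665)
2. pay 29229 -> balance=130452
3. pay 27968 -> balance=105849
4. pay 28624 -> balance=79955
5. pay 30686 -> balance=51331

51331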